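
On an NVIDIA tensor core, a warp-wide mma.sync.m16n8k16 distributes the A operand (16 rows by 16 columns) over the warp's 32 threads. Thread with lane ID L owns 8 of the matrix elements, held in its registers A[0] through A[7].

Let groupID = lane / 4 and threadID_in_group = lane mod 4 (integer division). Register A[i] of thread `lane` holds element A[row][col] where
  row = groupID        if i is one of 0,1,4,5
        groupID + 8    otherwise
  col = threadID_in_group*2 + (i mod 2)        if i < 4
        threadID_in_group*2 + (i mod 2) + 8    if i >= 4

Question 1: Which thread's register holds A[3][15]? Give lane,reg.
r=3->g=3,rb=0  c=15->cb=1,t=3,b0=1
L=3*4+3=15  i=1*4+0*2+1=5

15,5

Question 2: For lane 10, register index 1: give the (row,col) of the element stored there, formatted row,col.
2,5

lane 10: gr=2 (10/4), th=2 (10%4)
i=1: r=2+0=2, c=2*2+1+0=5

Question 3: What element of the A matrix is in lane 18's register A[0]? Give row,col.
4,4

18: gid=4,tid=2
[0] (4+0,2*2+0+0) = (4,4)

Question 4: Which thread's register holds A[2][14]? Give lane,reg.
11,4

r=2⇒gr=2,Rb=0  c=14⇒Cb=1,th=3,odd=0
L=2*4+3=11  i=1*4+0*2+0=4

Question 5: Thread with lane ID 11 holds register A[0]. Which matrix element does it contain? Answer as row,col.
2,6

11: grp=2,tig=3
[0] (2+0,3*2+0+0) = (2,6)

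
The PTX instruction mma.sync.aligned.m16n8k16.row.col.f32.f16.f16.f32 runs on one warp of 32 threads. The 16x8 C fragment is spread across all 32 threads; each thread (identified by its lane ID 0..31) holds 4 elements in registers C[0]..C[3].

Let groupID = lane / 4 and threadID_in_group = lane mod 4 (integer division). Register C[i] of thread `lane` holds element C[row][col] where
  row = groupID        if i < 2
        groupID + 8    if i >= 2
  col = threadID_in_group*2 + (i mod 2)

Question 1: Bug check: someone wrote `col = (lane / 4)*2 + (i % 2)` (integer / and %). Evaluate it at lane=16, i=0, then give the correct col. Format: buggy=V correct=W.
buggy=8 correct=0

`(lane / 4)*2 + (i % 2)`[16,0]->8
L=16->g=16>>2=4, t=16&3=0
[0]->row 4+0=4  col 0·2+0=0
col: 8 vs 0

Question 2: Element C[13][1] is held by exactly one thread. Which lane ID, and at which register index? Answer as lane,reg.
r=13⇒gr=5,Rb=1  c=1⇒th=0,odd=1
L=5*4+0=20  i=1*2+1=3

20,3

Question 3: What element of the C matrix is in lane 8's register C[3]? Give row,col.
lane 8: g=2 (8/4), t=0 (8%4)
i=3: r=2+8=10, c=0*2+1=1

10,1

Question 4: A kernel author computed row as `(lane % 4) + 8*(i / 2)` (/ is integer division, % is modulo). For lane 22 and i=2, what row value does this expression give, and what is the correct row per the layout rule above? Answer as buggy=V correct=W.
`(lane % 4) + 8*(i / 2)`[22,2]->10
lane 22: g=5 (22/4), t=2 (22%4)
i=2: r=5+8=13, c=2*2+0=4
row: 10 vs 13

buggy=10 correct=13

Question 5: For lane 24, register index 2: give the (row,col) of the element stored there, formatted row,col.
14,0

24: gr=6,th=0
[2] (6+8,0*2+0) = (14,0)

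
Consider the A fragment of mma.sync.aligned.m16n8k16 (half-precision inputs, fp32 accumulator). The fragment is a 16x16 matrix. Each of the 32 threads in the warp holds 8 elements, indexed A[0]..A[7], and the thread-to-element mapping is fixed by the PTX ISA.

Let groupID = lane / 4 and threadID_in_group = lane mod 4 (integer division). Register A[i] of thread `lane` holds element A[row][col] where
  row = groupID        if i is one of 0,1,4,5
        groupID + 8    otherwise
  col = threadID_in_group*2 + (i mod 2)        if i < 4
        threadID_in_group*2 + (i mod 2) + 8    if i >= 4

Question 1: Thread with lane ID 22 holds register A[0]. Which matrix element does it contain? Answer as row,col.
5,4

lane 22: gid=5 (22/4), tid=2 (22%4)
i=0: r=5+0=5, c=2*2+0+0=4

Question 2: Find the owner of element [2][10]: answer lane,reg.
9,4

r=2->g=2,rb=0  c=10->cb=1,t=1,b0=0
L=2*4+1=9  i=1*4+0*2+0=4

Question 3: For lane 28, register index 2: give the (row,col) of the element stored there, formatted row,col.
lane 28->28/4=7, 28 mod 4=0
i=2  r:7+8->15  c:2·0+0+0->0

15,0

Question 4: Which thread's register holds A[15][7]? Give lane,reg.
31,3

r:15=>grp=7,rB=1  c:7=>cB=0,tig=3,lo=1
L=7*4+3=31  i=0*4+1*2+1=3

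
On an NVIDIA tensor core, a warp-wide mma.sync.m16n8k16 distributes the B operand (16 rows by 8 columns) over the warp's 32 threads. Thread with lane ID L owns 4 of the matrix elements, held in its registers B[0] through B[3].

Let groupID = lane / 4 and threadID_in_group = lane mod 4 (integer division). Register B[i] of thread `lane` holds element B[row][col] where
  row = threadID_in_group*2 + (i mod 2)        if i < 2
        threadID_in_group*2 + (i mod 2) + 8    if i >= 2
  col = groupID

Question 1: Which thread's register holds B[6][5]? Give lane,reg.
23,0

c: 5->gid=5  r: 6->r8=0,tid=3,i&1=0
L=5*4+3=23  i=0*2+0=0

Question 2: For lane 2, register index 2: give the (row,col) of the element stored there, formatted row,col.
12,0

lane 2->2/4=0, 2 mod 4=2
i=2  r:2·2+0+8->12  c:0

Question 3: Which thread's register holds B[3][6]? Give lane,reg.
25,1

c=6->g=6  r=3->rb=0,t=1,b0=1
L=6*4+1=25  i=0*2+1=1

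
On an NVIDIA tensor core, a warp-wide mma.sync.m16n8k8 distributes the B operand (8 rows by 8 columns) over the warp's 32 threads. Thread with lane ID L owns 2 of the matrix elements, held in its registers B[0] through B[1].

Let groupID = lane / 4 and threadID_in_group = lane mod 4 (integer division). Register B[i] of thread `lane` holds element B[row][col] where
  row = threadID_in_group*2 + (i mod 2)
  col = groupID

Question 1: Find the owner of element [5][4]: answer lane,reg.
18,1

c=4->g=4  r=5->t=2,b0=1
L=4*4+2=18  i=1=1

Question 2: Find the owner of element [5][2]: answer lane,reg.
10,1

c=2→G=2  r=5→T=2,p=1
L=2*4+2=10  i=1=1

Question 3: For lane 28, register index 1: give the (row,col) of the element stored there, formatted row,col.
1,7

L=28⇒gr=28>>2=7, th=28&3=0
[1]⇒row 0·2+1=1  col gr=7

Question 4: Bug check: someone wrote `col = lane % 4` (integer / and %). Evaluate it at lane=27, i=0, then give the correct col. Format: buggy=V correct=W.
buggy=3 correct=6

`lane % 4`[27,0]⇒3
27: gr=6,th=3
[0] (3*2+0,6) = (6,6)
col: 3 vs 6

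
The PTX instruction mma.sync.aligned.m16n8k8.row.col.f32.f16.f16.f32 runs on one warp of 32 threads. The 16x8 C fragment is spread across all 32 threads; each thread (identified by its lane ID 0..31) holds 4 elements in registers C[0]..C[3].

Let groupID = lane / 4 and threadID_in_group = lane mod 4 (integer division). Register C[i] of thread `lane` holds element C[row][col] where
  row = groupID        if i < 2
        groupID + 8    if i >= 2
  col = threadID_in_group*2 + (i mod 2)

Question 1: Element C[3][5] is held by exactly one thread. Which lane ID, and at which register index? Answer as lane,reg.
14,1

r=3->g=3,rb=0  c=5->t=2,b0=1
L=3*4+2=14  i=0*2+1=1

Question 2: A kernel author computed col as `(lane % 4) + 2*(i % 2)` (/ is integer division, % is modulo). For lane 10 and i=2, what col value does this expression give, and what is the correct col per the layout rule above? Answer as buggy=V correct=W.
buggy=2 correct=4

`(lane % 4) + 2*(i % 2)`[10,2]=>2
10: grp=2,tig=2
[2] (2+8,2*2+0) = (10,4)
col: 2 vs 4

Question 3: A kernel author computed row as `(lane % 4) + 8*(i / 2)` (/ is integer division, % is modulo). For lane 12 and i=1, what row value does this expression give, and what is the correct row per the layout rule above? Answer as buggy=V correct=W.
`(lane % 4) + 8*(i / 2)`[12,1]->0
lane 12: gid=3 (12/4), tid=0 (12%4)
i=1: r=3+0=3, c=0*2+1=1
row: 0 vs 3

buggy=0 correct=3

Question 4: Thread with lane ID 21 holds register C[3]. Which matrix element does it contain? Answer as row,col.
21: gr=5,th=1
[3] (5+8,1*2+1) = (13,3)

13,3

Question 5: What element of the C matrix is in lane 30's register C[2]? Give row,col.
lane 30->30/4=7, 30 mod 4=2
i=2  r:7+8->15  c:2·2+0->4

15,4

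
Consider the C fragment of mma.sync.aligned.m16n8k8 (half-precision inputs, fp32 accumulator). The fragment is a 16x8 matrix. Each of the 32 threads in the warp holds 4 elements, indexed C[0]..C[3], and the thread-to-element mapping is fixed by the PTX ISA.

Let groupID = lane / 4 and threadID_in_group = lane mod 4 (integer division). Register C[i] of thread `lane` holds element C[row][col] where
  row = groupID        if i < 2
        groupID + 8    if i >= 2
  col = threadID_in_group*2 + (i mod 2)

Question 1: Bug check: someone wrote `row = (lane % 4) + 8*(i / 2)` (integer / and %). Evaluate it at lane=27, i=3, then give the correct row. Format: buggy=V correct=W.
buggy=11 correct=14

`(lane % 4) + 8*(i / 2)`[27,3]⇒11
27: gr=6,th=3
[3] (6+8,3*2+1) = (14,7)
row: 11 vs 14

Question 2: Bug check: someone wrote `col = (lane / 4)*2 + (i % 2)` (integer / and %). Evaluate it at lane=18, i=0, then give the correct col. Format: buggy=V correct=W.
`(lane / 4)*2 + (i % 2)`[18,0]->8
L=18->g=18>>2=4, t=18&3=2
[0]->row 4+0=4  col 2·2+0=4
col: 8 vs 4

buggy=8 correct=4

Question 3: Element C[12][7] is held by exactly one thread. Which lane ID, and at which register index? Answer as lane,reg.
r:12=>grp=4,rB=1  c:7=>tig=3,lo=1
L=4*4+3=19  i=1*2+1=3

19,3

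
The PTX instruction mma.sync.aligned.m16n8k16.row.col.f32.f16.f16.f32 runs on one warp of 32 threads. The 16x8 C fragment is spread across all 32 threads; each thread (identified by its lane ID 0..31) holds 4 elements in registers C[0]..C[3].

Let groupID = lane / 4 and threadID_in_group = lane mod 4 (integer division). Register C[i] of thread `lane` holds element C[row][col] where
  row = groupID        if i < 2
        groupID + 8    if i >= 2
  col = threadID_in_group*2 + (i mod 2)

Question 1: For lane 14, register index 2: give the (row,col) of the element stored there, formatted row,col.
14: gr=3,th=2
[2] (3+8,2*2+0) = (11,4)

11,4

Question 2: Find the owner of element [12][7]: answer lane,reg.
r=12→G=4,rhi=1  c=7→T=3,p=1
L=4*4+3=19  i=1*2+1=3

19,3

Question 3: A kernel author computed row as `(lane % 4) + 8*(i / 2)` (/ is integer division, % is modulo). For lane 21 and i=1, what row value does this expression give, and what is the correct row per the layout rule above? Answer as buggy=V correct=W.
buggy=1 correct=5

`(lane % 4) + 8*(i / 2)`[21,1]->1
lane 21: g=5 (21/4), t=1 (21%4)
i=1: r=5+0=5, c=1*2+1=3
row: 1 vs 5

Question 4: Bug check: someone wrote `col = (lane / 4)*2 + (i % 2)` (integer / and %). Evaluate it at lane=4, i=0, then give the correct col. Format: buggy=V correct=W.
buggy=2 correct=0

`(lane / 4)*2 + (i % 2)`[4,0]⇒2
L=4⇒gr=4>>2=1, th=4&3=0
[0]⇒row 1+0=1  col 0·2+0=0
col: 2 vs 0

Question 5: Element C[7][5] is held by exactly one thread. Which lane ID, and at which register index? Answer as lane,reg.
30,1

r: 7->gid=7,r8=0  c: 5->tid=2,i&1=1
L=7*4+2=30  i=0*2+1=1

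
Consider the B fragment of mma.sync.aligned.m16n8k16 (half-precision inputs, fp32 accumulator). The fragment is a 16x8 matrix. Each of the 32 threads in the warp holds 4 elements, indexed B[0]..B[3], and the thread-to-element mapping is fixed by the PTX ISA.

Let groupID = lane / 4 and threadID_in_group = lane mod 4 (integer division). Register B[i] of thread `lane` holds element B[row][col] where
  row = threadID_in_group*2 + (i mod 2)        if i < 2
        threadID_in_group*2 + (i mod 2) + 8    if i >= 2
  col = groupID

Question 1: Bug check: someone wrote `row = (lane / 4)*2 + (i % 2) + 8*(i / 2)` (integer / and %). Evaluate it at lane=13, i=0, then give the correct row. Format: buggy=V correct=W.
`(lane / 4)*2 + (i % 2) + 8*(i / 2)`[13,0]⇒6
lane 13⇒13/4=3, 13 mod 4=1
i=0  r:2·1+0+0⇒2  c:3
row: 6 vs 2

buggy=6 correct=2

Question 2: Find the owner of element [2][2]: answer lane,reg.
c=2⇒gr=2  r=2⇒Rb=0,th=1,odd=0
L=2*4+1=9  i=0*2+0=0

9,0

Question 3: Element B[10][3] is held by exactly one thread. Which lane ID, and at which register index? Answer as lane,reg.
13,2

c=3→G=3  r=10→rhi=1,T=1,p=0
L=3*4+1=13  i=1*2+0=2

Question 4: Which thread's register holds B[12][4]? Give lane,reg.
c=4⇒gr=4  r=12⇒Rb=1,th=2,odd=0
L=4*4+2=18  i=1*2+0=2

18,2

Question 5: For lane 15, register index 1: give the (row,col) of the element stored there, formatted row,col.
lane 15=>15/4=3, 15 mod 4=3
i=1  r:2·3+1+0=>7  c:3

7,3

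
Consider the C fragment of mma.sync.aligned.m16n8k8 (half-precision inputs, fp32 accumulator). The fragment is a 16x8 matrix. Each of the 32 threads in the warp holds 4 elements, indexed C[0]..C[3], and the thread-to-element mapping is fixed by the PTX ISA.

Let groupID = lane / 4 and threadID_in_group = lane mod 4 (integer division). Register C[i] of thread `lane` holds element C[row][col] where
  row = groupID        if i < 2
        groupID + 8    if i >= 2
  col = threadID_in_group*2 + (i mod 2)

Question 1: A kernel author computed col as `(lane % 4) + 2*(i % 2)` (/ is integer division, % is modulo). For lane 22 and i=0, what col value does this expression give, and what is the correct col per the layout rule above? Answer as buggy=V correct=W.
`(lane % 4) + 2*(i % 2)`[22,0]→2
lane 22→22/4=5, 22 mod 4=2
i=0  r:5+0→5  c:2·2+0→4
col: 2 vs 4

buggy=2 correct=4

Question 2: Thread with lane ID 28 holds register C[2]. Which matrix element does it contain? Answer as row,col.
lane 28: gid=7 (28/4), tid=0 (28%4)
i=2: r=7+8=15, c=0*2+0=0

15,0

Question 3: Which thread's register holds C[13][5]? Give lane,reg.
22,3

r=13->g=5,rb=1  c=5->t=2,b0=1
L=5*4+2=22  i=1*2+1=3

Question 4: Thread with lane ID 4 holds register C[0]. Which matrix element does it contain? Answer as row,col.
1,0

L=4->gid=4>>2=1, tid=4&3=0
[0]->row 1+0=1  col 0·2+0=0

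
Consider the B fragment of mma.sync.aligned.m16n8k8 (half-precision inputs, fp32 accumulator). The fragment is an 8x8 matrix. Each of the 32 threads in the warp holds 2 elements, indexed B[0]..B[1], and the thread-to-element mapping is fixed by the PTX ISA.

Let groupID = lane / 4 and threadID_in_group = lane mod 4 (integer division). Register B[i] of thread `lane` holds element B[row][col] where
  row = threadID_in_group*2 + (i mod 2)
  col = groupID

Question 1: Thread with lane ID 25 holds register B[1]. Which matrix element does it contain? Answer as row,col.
3,6

L=25=>grp=25>>2=6, tig=25&3=1
[1]=>row 1·2+1=3  col grp=6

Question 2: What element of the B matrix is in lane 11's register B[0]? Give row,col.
lane 11: grp=2 (11/4), tig=3 (11%4)
i=0: r=3*2+0=6, c=grp=2

6,2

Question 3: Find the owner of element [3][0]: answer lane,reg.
c=0→G=0  r=3→T=1,p=1
L=0*4+1=1  i=1=1

1,1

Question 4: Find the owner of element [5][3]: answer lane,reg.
14,1

c=3⇒gr=3  r=5⇒th=2,odd=1
L=3*4+2=14  i=1=1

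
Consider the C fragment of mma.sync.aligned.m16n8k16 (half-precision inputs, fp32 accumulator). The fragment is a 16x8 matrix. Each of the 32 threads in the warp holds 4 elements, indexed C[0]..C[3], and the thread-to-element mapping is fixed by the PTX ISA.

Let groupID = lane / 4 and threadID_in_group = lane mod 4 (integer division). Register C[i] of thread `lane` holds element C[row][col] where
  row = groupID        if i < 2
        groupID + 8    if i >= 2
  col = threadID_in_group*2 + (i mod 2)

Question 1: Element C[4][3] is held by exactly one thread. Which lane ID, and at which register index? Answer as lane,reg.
17,1

r:4=>grp=4,rB=0  c:3=>tig=1,lo=1
L=4*4+1=17  i=0*2+1=1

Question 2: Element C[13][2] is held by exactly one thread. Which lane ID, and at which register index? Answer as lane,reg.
r=13→G=5,rhi=1  c=2→T=1,p=0
L=5*4+1=21  i=1*2+0=2

21,2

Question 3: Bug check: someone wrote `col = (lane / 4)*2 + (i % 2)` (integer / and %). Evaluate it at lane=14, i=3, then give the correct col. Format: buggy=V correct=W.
`(lane / 4)*2 + (i % 2)`[14,3]→7
lane 14: G=3 (14/4), T=2 (14%4)
i=3: r=3+8=11, c=2*2+1=5
col: 7 vs 5

buggy=7 correct=5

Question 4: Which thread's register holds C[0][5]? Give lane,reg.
r=0⇒gr=0,Rb=0  c=5⇒th=2,odd=1
L=0*4+2=2  i=0*2+1=1

2,1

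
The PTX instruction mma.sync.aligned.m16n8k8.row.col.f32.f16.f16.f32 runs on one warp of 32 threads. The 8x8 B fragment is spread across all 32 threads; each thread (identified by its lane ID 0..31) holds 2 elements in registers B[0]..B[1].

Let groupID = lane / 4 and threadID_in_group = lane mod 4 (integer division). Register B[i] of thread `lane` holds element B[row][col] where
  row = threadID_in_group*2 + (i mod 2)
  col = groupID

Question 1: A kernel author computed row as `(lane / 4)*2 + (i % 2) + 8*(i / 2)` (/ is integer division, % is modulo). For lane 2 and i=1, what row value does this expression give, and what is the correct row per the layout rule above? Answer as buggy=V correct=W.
`(lane / 4)*2 + (i % 2) + 8*(i / 2)`[2,1]->1
lane 2: gid=0 (2/4), tid=2 (2%4)
i=1: r=2*2+1=5, c=gid=0
row: 1 vs 5

buggy=1 correct=5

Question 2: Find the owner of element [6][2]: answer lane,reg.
c:2=>grp=2  r:6=>tig=3,lo=0
L=2*4+3=11  i=0=0

11,0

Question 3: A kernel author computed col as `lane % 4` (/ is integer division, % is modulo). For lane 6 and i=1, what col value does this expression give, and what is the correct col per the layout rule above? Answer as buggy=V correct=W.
`lane % 4`[6,1]->2
lane 6: g=1 (6/4), t=2 (6%4)
i=1: r=2*2+1=5, c=g=1
col: 2 vs 1

buggy=2 correct=1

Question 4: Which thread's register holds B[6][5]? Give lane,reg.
23,0

c: 5->gid=5  r: 6->tid=3,i&1=0
L=5*4+3=23  i=0=0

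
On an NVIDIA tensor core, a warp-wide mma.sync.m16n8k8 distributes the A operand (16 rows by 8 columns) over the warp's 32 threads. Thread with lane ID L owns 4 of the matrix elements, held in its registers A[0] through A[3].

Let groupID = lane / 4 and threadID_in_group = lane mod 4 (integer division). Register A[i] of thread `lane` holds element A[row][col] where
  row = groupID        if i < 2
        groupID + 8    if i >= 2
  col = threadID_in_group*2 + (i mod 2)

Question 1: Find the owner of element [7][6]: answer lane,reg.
31,0

r: 7->gid=7,r8=0  c: 6->tid=3,i&1=0
L=7*4+3=31  i=0*2+0=0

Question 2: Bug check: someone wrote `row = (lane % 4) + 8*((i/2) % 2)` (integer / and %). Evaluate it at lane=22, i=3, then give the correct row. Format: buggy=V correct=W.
`(lane % 4) + 8*((i/2) % 2)`[22,3]->10
22: gid=5,tid=2
[3] (5+8,2*2+1) = (13,5)
row: 10 vs 13

buggy=10 correct=13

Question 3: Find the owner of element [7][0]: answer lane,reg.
28,0

r:7=>grp=7,rB=0  c:0=>tig=0,lo=0
L=7*4+0=28  i=0*2+0=0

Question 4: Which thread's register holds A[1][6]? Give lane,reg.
r=1->g=1,rb=0  c=6->t=3,b0=0
L=1*4+3=7  i=0*2+0=0

7,0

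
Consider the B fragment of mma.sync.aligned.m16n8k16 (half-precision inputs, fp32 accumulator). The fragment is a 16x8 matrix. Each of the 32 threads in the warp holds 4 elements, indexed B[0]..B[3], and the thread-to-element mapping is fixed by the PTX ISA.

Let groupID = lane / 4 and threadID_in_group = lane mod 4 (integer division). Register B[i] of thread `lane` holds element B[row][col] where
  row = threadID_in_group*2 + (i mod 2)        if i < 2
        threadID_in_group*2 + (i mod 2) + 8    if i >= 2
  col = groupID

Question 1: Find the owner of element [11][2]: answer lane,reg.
9,3

c=2->g=2  r=11->rb=1,t=1,b0=1
L=2*4+1=9  i=1*2+1=3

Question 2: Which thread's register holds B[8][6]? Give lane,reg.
c=6->g=6  r=8->rb=1,t=0,b0=0
L=6*4+0=24  i=1*2+0=2

24,2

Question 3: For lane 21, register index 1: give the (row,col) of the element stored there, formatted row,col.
lane 21->21/4=5, 21 mod 4=1
i=1  r:2·1+1+0->3  c:5

3,5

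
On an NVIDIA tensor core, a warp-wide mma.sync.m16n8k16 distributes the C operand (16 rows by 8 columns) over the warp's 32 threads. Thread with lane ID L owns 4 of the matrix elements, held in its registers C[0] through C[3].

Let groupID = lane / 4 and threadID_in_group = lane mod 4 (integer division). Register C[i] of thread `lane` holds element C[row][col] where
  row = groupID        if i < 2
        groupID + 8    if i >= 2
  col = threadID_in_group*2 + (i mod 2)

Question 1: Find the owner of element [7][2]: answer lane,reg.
r=7->g=7,rb=0  c=2->t=1,b0=0
L=7*4+1=29  i=0*2+0=0

29,0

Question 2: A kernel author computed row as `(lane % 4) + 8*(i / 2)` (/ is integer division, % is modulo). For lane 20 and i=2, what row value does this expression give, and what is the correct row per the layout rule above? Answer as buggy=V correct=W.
`(lane % 4) + 8*(i / 2)`[20,2]->8
20: g=5,t=0
[2] (5+8,0*2+0) = (13,0)
row: 8 vs 13

buggy=8 correct=13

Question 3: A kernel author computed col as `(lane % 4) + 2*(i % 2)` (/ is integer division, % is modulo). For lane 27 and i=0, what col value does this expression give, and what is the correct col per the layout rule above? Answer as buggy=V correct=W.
buggy=3 correct=6

`(lane % 4) + 2*(i % 2)`[27,0]->3
lane 27->27/4=6, 27 mod 4=3
i=0  r:6+0->6  c:2·3+0->6
col: 3 vs 6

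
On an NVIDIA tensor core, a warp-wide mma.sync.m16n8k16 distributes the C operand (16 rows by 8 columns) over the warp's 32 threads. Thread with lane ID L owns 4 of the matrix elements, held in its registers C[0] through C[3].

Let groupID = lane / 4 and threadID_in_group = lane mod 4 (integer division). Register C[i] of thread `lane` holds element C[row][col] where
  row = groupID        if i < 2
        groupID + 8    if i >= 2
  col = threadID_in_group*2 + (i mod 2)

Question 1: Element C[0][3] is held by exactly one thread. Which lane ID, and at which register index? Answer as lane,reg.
1,1

r: 0->gid=0,r8=0  c: 3->tid=1,i&1=1
L=0*4+1=1  i=0*2+1=1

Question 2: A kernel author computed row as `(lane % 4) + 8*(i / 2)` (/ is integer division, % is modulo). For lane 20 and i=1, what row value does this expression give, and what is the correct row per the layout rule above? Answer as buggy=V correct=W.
`(lane % 4) + 8*(i / 2)`[20,1]⇒0
L=20⇒gr=20>>2=5, th=20&3=0
[1]⇒row 5+0=5  col 0·2+1=1
row: 0 vs 5

buggy=0 correct=5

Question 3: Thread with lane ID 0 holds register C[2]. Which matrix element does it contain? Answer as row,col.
8,0

L=0⇒gr=0>>2=0, th=0&3=0
[2]⇒row 0+8=8  col 0·2+0=0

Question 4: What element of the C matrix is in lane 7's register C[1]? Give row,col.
7: gr=1,th=3
[1] (1+0,3*2+1) = (1,7)

1,7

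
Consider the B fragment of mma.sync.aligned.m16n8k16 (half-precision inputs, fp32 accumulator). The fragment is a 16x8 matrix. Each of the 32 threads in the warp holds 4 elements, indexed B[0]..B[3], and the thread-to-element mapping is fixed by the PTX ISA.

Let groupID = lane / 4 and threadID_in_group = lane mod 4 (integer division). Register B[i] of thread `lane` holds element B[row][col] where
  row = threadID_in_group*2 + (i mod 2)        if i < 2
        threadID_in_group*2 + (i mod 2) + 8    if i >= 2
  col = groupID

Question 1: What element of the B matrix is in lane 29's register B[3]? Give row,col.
11,7

29: gid=7,tid=1
[3] (1*2+1+8,7) = (11,7)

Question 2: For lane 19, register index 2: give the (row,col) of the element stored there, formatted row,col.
lane 19: grp=4 (19/4), tig=3 (19%4)
i=2: r=3*2+0+8=14, c=grp=4

14,4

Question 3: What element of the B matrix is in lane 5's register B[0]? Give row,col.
lane 5: gr=1 (5/4), th=1 (5%4)
i=0: r=1*2+0+0=2, c=gr=1

2,1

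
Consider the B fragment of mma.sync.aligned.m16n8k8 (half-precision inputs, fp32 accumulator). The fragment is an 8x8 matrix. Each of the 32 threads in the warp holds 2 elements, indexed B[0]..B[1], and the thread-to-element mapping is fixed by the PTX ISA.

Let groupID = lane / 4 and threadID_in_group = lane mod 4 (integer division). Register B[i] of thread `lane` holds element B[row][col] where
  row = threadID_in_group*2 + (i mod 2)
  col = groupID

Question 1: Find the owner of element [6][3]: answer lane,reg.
c=3⇒gr=3  r=6⇒th=3,odd=0
L=3*4+3=15  i=0=0

15,0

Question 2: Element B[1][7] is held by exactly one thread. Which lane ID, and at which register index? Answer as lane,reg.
28,1

c=7⇒gr=7  r=1⇒th=0,odd=1
L=7*4+0=28  i=1=1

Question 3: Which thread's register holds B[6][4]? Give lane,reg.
c=4⇒gr=4  r=6⇒th=3,odd=0
L=4*4+3=19  i=0=0

19,0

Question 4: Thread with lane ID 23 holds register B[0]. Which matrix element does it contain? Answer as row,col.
lane 23->23/4=5, 23 mod 4=3
i=0  r:2·3+0->6  c:5

6,5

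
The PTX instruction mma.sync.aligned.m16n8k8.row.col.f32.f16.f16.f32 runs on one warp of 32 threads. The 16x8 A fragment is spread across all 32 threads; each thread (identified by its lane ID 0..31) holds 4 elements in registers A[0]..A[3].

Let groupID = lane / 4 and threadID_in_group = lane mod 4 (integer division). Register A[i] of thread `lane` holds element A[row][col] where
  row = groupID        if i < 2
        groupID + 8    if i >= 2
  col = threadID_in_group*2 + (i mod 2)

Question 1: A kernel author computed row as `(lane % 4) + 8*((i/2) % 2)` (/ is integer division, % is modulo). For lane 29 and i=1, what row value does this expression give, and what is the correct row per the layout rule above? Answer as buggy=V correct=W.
`(lane % 4) + 8*((i/2) % 2)`[29,1]->1
L=29->g=29>>2=7, t=29&3=1
[1]->row 7+0=7  col 1·2+1=3
row: 1 vs 7

buggy=1 correct=7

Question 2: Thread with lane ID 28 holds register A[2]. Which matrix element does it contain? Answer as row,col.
28: grp=7,tig=0
[2] (7+8,0*2+0) = (15,0)

15,0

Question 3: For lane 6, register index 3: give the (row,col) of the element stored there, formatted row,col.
9,5

6: grp=1,tig=2
[3] (1+8,2*2+1) = (9,5)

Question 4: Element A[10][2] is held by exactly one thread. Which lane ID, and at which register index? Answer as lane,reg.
r: 10->gid=2,r8=1  c: 2->tid=1,i&1=0
L=2*4+1=9  i=1*2+0=2

9,2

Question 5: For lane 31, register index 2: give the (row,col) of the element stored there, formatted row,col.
31: gr=7,th=3
[2] (7+8,3*2+0) = (15,6)

15,6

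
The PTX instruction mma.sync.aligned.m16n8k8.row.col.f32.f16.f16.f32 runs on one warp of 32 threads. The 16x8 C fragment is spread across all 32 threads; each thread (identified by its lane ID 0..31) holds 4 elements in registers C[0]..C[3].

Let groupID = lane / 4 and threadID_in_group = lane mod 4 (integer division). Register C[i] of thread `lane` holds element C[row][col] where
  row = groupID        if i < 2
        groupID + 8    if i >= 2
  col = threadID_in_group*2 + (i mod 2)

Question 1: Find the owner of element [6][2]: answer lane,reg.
25,0

r=6⇒gr=6,Rb=0  c=2⇒th=1,odd=0
L=6*4+1=25  i=0*2+0=0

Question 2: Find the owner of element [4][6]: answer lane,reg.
19,0

r=4⇒gr=4,Rb=0  c=6⇒th=3,odd=0
L=4*4+3=19  i=0*2+0=0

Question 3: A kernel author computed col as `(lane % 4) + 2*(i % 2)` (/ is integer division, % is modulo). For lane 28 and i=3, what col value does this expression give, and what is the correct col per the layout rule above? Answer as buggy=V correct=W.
buggy=2 correct=1

`(lane % 4) + 2*(i % 2)`[28,3]⇒2
lane 28: gr=7 (28/4), th=0 (28%4)
i=3: r=7+8=15, c=0*2+1=1
col: 2 vs 1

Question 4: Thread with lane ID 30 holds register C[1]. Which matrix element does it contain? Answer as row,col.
7,5

30: gid=7,tid=2
[1] (7+0,2*2+1) = (7,5)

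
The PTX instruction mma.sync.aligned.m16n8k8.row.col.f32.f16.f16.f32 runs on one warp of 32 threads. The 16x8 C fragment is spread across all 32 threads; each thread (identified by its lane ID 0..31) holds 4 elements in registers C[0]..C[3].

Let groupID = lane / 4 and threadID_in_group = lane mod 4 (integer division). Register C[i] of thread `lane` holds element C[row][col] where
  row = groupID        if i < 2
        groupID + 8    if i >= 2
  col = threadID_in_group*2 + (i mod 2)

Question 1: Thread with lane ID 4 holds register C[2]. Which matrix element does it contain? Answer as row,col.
9,0

L=4→G=4>>2=1, T=4&3=0
[2]→row 1+8=9  col 0·2+0=0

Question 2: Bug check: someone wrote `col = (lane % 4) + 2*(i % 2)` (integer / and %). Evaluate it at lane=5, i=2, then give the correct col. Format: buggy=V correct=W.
buggy=1 correct=2

`(lane % 4) + 2*(i % 2)`[5,2]⇒1
lane 5: gr=1 (5/4), th=1 (5%4)
i=2: r=1+8=9, c=1*2+0=2
col: 1 vs 2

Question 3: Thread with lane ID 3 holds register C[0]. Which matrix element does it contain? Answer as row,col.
lane 3: gr=0 (3/4), th=3 (3%4)
i=0: r=0+0=0, c=3*2+0=6

0,6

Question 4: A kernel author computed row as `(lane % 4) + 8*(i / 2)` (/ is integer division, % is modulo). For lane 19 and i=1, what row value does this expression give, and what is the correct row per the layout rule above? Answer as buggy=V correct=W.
`(lane % 4) + 8*(i / 2)`[19,1]->3
19: gid=4,tid=3
[1] (4+0,3*2+1) = (4,7)
row: 3 vs 4

buggy=3 correct=4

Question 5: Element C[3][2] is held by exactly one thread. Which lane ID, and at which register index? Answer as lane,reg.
r=3->g=3,rb=0  c=2->t=1,b0=0
L=3*4+1=13  i=0*2+0=0

13,0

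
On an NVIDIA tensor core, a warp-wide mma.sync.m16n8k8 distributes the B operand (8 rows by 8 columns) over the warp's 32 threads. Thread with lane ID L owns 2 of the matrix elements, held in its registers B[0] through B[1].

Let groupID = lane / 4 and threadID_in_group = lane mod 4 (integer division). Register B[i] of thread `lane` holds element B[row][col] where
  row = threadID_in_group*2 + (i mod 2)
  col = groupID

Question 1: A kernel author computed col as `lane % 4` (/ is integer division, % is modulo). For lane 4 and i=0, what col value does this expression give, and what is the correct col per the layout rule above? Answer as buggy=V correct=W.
buggy=0 correct=1

`lane % 4`[4,0]⇒0
lane 4⇒4/4=1, 4 mod 4=0
i=0  r:2·0+0⇒0  c:1
col: 0 vs 1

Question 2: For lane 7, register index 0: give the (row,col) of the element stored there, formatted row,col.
6,1

7: gr=1,th=3
[0] (3*2+0,1) = (6,1)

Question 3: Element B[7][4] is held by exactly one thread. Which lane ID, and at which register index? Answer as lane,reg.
c:4=>grp=4  r:7=>tig=3,lo=1
L=4*4+3=19  i=1=1

19,1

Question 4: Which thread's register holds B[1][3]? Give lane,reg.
c=3⇒gr=3  r=1⇒th=0,odd=1
L=3*4+0=12  i=1=1

12,1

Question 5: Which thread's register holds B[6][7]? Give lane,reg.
31,0

c:7=>grp=7  r:6=>tig=3,lo=0
L=7*4+3=31  i=0=0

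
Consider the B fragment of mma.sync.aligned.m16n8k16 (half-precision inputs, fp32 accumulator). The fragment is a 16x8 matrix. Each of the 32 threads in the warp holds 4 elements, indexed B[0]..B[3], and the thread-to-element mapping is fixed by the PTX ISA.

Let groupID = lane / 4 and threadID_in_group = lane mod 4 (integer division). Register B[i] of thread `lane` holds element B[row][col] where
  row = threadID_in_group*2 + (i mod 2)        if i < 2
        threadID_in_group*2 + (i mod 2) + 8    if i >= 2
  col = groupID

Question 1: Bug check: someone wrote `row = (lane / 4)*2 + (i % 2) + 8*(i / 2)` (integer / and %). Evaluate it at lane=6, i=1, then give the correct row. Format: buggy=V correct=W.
`(lane / 4)*2 + (i % 2) + 8*(i / 2)`[6,1]→3
L=6→G=6>>2=1, T=6&3=2
[1]→row 2·2+1+0=5  col G=1
row: 3 vs 5

buggy=3 correct=5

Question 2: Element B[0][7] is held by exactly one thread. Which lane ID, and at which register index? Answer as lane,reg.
c: 7->gid=7  r: 0->r8=0,tid=0,i&1=0
L=7*4+0=28  i=0*2+0=0

28,0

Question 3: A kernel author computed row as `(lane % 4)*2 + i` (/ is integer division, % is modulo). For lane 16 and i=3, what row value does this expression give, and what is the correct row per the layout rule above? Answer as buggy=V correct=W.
buggy=3 correct=9

`(lane % 4)*2 + i`[16,3]⇒3
lane 16⇒16/4=4, 16 mod 4=0
i=3  r:2·0+1+8⇒9  c:4
row: 3 vs 9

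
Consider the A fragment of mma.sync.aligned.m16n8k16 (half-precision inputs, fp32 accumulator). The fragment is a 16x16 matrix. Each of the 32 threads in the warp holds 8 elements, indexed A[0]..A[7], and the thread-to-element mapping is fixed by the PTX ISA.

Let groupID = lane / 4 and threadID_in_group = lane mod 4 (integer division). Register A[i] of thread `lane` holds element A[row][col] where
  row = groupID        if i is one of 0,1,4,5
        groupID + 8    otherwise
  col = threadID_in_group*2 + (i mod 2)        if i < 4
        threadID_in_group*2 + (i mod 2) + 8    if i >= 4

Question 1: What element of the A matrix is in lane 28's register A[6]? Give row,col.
15,8

L=28⇒gr=28>>2=7, th=28&3=0
[6]⇒row 7+8=15  col 0·2+0+8=8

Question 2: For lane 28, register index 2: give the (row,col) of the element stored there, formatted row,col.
L=28->gid=28>>2=7, tid=28&3=0
[2]->row 7+8=15  col 0·2+0+0=0

15,0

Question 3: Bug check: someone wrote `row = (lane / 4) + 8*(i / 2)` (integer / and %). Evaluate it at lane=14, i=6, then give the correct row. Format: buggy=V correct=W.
buggy=27 correct=11

`(lane / 4) + 8*(i / 2)`[14,6]->27
lane 14: g=3 (14/4), t=2 (14%4)
i=6: r=3+8=11, c=2*2+0+8=12
row: 27 vs 11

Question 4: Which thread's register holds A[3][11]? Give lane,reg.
13,5

r=3⇒gr=3,Rb=0  c=11⇒Cb=1,th=1,odd=1
L=3*4+1=13  i=1*4+0*2+1=5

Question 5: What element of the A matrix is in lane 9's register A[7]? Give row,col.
10,11

lane 9->9/4=2, 9 mod 4=1
i=7  r:2+8->10  c:2·1+1+8->11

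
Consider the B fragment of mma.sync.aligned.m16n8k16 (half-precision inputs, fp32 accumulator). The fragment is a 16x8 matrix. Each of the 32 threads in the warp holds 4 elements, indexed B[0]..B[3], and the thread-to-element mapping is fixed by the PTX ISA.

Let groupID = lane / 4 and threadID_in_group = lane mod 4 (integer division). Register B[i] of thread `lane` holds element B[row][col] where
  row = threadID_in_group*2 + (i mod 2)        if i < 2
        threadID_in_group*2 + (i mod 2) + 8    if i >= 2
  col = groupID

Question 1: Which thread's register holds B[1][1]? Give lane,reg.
4,1

c=1->g=1  r=1->rb=0,t=0,b0=1
L=1*4+0=4  i=0*2+1=1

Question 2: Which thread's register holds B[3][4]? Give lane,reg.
c=4->g=4  r=3->rb=0,t=1,b0=1
L=4*4+1=17  i=0*2+1=1

17,1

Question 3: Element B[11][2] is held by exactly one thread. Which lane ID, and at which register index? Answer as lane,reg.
9,3

c=2→G=2  r=11→rhi=1,T=1,p=1
L=2*4+1=9  i=1*2+1=3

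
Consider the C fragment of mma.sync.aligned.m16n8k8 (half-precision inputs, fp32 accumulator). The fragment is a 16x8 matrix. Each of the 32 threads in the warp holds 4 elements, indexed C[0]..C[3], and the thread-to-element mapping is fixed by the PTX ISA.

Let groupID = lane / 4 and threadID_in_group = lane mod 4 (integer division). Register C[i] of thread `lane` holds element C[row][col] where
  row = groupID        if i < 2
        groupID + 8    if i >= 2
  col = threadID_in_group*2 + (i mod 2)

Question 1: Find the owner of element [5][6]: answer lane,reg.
23,0

r: 5->gid=5,r8=0  c: 6->tid=3,i&1=0
L=5*4+3=23  i=0*2+0=0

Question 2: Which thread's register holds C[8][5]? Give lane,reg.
2,3

r:8=>grp=0,rB=1  c:5=>tig=2,lo=1
L=0*4+2=2  i=1*2+1=3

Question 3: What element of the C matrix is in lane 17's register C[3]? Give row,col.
12,3

L=17⇒gr=17>>2=4, th=17&3=1
[3]⇒row 4+8=12  col 1·2+1=3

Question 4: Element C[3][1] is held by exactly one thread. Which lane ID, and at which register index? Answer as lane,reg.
r=3→G=3,rhi=0  c=1→T=0,p=1
L=3*4+0=12  i=0*2+1=1

12,1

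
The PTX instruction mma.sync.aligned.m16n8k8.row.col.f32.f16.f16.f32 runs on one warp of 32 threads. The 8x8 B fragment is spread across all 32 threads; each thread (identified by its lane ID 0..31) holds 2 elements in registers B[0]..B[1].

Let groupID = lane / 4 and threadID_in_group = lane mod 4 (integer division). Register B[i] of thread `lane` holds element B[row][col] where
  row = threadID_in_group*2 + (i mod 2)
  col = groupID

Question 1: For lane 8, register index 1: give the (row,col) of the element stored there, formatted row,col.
1,2

lane 8→8/4=2, 8 mod 4=0
i=1  r:2·0+1→1  c:2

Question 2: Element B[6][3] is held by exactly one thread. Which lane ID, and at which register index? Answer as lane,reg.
c: 3->gid=3  r: 6->tid=3,i&1=0
L=3*4+3=15  i=0=0

15,0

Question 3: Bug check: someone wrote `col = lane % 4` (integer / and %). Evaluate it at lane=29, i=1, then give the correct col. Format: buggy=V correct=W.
buggy=1 correct=7

`lane % 4`[29,1]->1
lane 29: g=7 (29/4), t=1 (29%4)
i=1: r=1*2+1=3, c=g=7
col: 1 vs 7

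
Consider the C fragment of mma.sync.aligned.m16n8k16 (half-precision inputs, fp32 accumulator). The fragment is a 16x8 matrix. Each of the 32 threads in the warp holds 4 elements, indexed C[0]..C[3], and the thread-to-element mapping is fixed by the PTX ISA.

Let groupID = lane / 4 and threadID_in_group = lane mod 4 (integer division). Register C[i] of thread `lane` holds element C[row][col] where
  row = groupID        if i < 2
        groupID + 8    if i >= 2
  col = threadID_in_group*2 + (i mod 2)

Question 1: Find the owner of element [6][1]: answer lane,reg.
24,1

r:6=>grp=6,rB=0  c:1=>tig=0,lo=1
L=6*4+0=24  i=0*2+1=1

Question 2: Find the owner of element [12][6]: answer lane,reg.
19,2

r=12→G=4,rhi=1  c=6→T=3,p=0
L=4*4+3=19  i=1*2+0=2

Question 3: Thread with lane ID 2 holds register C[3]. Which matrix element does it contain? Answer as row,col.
8,5

L=2->g=2>>2=0, t=2&3=2
[3]->row 0+8=8  col 2·2+1=5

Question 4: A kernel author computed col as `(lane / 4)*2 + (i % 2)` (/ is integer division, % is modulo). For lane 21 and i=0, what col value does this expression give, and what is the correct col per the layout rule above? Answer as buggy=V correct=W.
buggy=10 correct=2

`(lane / 4)*2 + (i % 2)`[21,0]=>10
lane 21=>21/4=5, 21 mod 4=1
i=0  r:5+0=>5  c:2·1+0=>2
col: 10 vs 2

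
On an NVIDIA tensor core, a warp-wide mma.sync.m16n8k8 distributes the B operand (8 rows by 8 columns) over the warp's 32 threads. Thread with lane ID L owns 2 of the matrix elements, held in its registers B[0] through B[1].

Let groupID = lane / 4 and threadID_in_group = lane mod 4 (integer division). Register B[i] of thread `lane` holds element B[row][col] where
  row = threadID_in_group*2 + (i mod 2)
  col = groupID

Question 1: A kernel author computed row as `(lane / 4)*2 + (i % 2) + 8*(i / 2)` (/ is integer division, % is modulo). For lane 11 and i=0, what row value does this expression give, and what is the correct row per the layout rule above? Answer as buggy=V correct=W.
buggy=4 correct=6

`(lane / 4)*2 + (i % 2) + 8*(i / 2)`[11,0]=>4
lane 11=>11/4=2, 11 mod 4=3
i=0  r:2·3+0=>6  c:2
row: 4 vs 6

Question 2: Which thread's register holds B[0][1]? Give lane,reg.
c=1→G=1  r=0→T=0,p=0
L=1*4+0=4  i=0=0

4,0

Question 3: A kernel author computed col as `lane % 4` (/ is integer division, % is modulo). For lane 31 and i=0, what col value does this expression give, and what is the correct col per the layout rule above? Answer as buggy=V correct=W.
buggy=3 correct=7

`lane % 4`[31,0]->3
31: g=7,t=3
[0] (3*2+0,7) = (6,7)
col: 3 vs 7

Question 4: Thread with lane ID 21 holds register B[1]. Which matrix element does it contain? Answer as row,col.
21: g=5,t=1
[1] (1*2+1,5) = (3,5)

3,5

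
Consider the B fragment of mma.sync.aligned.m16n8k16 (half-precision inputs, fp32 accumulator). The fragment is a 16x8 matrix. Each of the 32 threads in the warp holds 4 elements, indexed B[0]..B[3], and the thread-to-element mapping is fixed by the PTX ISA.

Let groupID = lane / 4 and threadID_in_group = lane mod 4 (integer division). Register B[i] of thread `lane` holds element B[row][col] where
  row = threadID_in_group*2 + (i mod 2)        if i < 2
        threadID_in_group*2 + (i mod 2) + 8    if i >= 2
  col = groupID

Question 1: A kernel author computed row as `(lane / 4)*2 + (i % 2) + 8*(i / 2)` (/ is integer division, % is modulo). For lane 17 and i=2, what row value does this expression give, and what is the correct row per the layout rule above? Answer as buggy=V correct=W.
buggy=16 correct=10

`(lane / 4)*2 + (i % 2) + 8*(i / 2)`[17,2]→16
lane 17→17/4=4, 17 mod 4=1
i=2  r:2·1+0+8→10  c:4
row: 16 vs 10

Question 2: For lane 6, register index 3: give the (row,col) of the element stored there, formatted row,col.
lane 6->6/4=1, 6 mod 4=2
i=3  r:2·2+1+8->13  c:1

13,1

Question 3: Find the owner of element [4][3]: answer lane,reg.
c: 3->gid=3  r: 4->r8=0,tid=2,i&1=0
L=3*4+2=14  i=0*2+0=0

14,0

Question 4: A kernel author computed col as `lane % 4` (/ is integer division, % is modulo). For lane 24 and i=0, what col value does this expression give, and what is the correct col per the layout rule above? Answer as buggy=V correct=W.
`lane % 4`[24,0]->0
L=24->gid=24>>2=6, tid=24&3=0
[0]->row 0·2+0+0=0  col gid=6
col: 0 vs 6

buggy=0 correct=6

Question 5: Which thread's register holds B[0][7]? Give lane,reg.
28,0

c: 7->gid=7  r: 0->r8=0,tid=0,i&1=0
L=7*4+0=28  i=0*2+0=0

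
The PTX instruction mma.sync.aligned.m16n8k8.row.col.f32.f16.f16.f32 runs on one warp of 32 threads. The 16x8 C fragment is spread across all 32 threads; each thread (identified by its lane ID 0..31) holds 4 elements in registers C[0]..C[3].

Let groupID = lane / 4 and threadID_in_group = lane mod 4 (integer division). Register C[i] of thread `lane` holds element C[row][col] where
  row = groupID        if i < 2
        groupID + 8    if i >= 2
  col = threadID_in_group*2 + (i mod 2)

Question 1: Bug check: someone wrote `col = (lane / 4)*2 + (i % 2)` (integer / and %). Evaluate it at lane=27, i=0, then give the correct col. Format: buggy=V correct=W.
buggy=12 correct=6

`(lane / 4)*2 + (i % 2)`[27,0]->12
27: gid=6,tid=3
[0] (6+0,3*2+0) = (6,6)
col: 12 vs 6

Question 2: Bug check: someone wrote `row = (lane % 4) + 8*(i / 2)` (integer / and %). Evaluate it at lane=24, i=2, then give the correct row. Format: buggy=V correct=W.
`(lane % 4) + 8*(i / 2)`[24,2]->8
lane 24: gid=6 (24/4), tid=0 (24%4)
i=2: r=6+8=14, c=0*2+0=0
row: 8 vs 14

buggy=8 correct=14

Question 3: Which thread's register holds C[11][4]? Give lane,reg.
r=11⇒gr=3,Rb=1  c=4⇒th=2,odd=0
L=3*4+2=14  i=1*2+0=2

14,2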